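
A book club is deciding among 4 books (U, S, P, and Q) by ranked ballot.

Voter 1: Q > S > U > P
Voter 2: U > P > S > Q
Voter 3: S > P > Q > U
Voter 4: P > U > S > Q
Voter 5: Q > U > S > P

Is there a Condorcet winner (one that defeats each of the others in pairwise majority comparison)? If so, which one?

There is no Condorcet winner

Head-to-head results (5 voters total):
U vs S: U wins 3–2.
U vs P: U wins 3–2.
U vs Q: Q wins 3–2.
S vs P: S wins 3–2.
S vs Q: S wins 3–2.
P vs Q: P wins 3–2.
No candidate beats all others: U beats S beats Q beats U, a majority cycle.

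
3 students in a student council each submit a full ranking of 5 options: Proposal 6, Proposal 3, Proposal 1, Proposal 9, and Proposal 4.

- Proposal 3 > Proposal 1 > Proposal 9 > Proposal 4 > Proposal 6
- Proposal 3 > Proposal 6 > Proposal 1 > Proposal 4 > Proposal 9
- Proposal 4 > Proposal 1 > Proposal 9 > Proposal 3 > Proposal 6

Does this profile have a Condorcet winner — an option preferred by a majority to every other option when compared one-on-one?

Head-to-head results (3 voters total):
Proposal 6 vs Proposal 3: Proposal 3 wins 3–0.
Proposal 6 vs Proposal 1: Proposal 1 wins 2–1.
Proposal 6 vs Proposal 9: Proposal 9 wins 2–1.
Proposal 6 vs Proposal 4: Proposal 4 wins 2–1.
Proposal 3 vs Proposal 1: Proposal 3 wins 2–1.
Proposal 3 vs Proposal 9: Proposal 3 wins 2–1.
Proposal 3 vs Proposal 4: Proposal 3 wins 2–1.
Proposal 1 vs Proposal 9: Proposal 1 wins 3–0.
Proposal 1 vs Proposal 4: Proposal 1 wins 2–1.
Proposal 9 vs Proposal 4: Proposal 4 wins 2–1.
Proposal 3 beats each rival — Proposal 6 (3–0), Proposal 1 (2–1), Proposal 9 (2–1), Proposal 4 (2–1) — so Proposal 3 is the Condorcet winner.

Yes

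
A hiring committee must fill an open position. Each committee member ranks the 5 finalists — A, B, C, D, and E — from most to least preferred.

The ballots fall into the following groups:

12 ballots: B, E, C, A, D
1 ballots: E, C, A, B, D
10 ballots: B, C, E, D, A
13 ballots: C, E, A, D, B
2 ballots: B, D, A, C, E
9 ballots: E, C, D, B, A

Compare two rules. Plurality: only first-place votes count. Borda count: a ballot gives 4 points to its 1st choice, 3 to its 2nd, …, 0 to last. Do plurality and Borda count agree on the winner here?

No

Plurality first-place counts: A 0, B 24, C 13, D 0, E 10 → B.
Borda totals: A 44, B 106, C 138, D 47, E 135 → C.
The two rules disagree: plurality picks B, Borda picks C.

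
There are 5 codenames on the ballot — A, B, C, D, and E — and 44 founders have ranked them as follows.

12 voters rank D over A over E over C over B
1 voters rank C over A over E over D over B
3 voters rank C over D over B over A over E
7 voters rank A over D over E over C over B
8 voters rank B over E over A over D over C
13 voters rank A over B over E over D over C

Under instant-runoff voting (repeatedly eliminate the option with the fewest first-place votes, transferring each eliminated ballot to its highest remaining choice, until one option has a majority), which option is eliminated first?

E

Round 1: A 20, D 12, B 8, C 4, E 0. E has the fewest and is eliminated.
Round 2: A 20, D 12, B 8, C 4. C has the fewest and is eliminated.
Round 3: A 21, D 15, B 8. B has the fewest and is eliminated.
Round 4: A 29, D 15. A has a majority.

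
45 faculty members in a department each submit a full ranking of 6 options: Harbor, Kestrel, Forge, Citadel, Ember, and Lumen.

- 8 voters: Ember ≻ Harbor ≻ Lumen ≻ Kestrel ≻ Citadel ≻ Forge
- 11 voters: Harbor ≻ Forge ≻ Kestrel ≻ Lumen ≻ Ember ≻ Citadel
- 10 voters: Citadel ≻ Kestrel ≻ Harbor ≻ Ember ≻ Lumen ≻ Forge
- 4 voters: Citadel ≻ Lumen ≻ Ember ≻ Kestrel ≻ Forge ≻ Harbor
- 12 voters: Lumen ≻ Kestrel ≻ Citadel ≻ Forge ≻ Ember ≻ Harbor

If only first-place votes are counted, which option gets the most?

First-place vote totals:
  Harbor: 11
  Kestrel: 0
  Forge: 0
  Citadel: 14
  Ember: 8
  Lumen: 12
Citadel has the most first-place votes.

Citadel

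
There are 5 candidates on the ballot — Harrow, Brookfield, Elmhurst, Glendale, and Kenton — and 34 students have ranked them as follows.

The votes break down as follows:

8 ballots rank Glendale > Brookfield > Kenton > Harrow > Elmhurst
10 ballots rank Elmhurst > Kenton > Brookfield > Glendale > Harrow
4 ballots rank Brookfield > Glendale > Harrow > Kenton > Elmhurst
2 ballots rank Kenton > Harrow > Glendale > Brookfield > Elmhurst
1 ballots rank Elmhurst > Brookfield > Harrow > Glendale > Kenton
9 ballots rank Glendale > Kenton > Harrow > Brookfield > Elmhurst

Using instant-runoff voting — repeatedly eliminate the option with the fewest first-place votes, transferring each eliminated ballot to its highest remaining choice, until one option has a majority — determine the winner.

Glendale

Round 1: Glendale 17, Elmhurst 11, Brookfield 4, Kenton 2, Harrow 0. Harrow has the fewest and is eliminated.
Round 2: Glendale 17, Elmhurst 11, Brookfield 4, Kenton 2. Kenton has the fewest and is eliminated.
Round 3: Glendale 19, Elmhurst 11, Brookfield 4. Glendale has a majority.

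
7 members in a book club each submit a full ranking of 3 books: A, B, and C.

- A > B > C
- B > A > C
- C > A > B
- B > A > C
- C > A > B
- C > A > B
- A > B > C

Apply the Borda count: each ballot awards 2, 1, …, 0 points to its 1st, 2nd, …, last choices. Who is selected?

A

Borda scores:
  A: 2 + 1 + 1 + 1 + 1 + 1 + 2 = 9
  B: 1 + 2 + 0 + 2 + 0 + 0 + 1 = 6
  C: 0 + 0 + 2 + 0 + 2 + 2 + 0 = 6
A has the highest total.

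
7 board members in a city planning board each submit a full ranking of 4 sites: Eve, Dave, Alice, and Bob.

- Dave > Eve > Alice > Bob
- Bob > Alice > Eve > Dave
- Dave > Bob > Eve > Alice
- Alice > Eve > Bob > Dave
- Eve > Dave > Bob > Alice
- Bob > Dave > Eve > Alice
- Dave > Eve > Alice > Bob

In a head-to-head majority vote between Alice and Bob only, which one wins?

Bob

Ballots ranking Alice above Bob: 3.
Ballots ranking Bob above Alice: 4.
Bob wins the head-to-head, 4–3.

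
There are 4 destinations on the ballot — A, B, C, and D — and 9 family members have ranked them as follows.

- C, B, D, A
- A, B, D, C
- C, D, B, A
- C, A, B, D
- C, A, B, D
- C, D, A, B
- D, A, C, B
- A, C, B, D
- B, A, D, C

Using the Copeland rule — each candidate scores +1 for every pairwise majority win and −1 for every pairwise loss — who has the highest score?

C

Pairwise results:
  A vs B: A wins 6–3.
  A vs C: C wins 5–4.
  A vs D: A wins 5–4.
  B vs C: C wins 7–2.
  B vs D: B wins 6–3.
  C vs D: C wins 6–3.
Copeland scores (wins − losses):
  A: 2 − 1 = 1
  B: 1 − 2 = -1
  C: 3 − 0 = 3
  D: 0 − 3 = -3
C has the best Copeland score.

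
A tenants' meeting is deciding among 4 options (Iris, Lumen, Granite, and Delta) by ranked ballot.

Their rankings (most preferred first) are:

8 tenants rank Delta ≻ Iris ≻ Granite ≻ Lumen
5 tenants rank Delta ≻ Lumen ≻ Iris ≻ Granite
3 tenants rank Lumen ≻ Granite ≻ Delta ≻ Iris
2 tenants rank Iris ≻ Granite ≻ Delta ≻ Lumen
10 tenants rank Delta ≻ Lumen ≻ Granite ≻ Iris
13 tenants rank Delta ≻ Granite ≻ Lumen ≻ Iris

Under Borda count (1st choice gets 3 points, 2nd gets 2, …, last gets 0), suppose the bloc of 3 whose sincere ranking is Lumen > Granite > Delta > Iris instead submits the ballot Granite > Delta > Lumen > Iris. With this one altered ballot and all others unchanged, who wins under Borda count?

Borda totals with the altered ballot: Iris 27, Lumen 46, Granite 57, Delta 116.
The winner is unchanged: still Delta.

Delta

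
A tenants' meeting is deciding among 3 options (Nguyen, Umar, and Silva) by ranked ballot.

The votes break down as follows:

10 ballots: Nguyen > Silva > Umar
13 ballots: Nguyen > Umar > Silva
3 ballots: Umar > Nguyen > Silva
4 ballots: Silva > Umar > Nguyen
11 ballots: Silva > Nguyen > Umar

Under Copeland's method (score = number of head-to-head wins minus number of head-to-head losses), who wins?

Nguyen

Pairwise results:
  Nguyen vs Umar: Nguyen wins 34–7.
  Nguyen vs Silva: Nguyen wins 26–15.
  Umar vs Silva: Silva wins 25–16.
Copeland scores (wins − losses):
  Nguyen: 2 − 0 = 2
  Umar: 0 − 2 = -2
  Silva: 1 − 1 = 0
Nguyen has the best Copeland score.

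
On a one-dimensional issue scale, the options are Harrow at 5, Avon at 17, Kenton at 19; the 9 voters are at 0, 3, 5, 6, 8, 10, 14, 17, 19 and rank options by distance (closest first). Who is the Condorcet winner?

With single-peaked preferences on a line, the Condorcet winner is the candidate closest to the median voter.
The median voter (position 8) is closest to Harrow at 5.
Check: Harrow vs Kenton — voters closer to Harrow: 6 of 9.

Harrow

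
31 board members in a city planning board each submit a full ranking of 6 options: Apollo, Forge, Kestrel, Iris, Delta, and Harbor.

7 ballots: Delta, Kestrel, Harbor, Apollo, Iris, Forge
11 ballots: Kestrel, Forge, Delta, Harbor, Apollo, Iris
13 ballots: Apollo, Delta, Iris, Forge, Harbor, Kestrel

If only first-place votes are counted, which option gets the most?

Apollo

First-place vote totals:
  Apollo: 13
  Forge: 0
  Kestrel: 11
  Iris: 0
  Delta: 7
  Harbor: 0
Apollo has the most first-place votes.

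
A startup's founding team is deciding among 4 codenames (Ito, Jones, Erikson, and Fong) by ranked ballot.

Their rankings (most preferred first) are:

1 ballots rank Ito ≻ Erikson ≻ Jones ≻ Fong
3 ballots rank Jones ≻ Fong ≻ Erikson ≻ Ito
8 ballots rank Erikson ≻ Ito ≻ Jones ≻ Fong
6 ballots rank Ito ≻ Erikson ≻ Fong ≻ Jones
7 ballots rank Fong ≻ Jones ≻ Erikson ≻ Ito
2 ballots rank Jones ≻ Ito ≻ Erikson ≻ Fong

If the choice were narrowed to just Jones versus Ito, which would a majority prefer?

Ito

Ballots ranking Jones above Ito: 3+7+2 = 12.
Ballots ranking Ito above Jones: 1+8+6 = 15.
Ito wins the head-to-head, 15–12.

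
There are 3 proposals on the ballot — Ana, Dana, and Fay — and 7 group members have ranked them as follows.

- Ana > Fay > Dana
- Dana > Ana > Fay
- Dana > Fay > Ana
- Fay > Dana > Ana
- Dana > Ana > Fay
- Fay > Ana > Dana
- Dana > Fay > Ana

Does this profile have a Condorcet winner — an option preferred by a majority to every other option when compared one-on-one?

Head-to-head results (7 voters total):
Ana vs Dana: Dana wins 5–2.
Ana vs Fay: Fay wins 4–3.
Dana vs Fay: Dana wins 4–3.
Dana beats each rival — Ana (5–2), Fay (4–3) — so Dana is the Condorcet winner.

Yes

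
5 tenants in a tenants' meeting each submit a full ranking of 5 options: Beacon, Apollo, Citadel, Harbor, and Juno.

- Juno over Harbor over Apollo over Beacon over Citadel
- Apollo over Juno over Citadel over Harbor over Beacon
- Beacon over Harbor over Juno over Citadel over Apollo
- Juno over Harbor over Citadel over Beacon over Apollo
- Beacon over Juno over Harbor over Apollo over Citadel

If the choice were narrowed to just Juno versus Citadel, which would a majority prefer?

Ballots ranking Juno above Citadel: 5.
Ballots ranking Citadel above Juno: 0.
Juno wins the head-to-head, 5–0.

Juno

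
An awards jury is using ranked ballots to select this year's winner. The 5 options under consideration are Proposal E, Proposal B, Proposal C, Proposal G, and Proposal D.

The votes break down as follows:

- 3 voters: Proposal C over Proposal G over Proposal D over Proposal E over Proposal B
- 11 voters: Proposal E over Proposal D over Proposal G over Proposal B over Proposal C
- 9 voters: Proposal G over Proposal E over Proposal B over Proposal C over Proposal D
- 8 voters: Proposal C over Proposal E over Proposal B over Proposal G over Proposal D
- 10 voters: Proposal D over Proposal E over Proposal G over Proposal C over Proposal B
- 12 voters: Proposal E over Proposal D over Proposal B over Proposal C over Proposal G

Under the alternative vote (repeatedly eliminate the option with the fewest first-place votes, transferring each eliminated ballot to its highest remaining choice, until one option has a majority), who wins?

Proposal E

Round 1: Proposal E 23, Proposal C 11, Proposal D 10, Proposal G 9, Proposal B 0. Proposal B has the fewest and is eliminated.
Round 2: Proposal E 23, Proposal C 11, Proposal D 10, Proposal G 9. Proposal G has the fewest and is eliminated.
Round 3: Proposal E 32, Proposal C 11, Proposal D 10. Proposal E has a majority.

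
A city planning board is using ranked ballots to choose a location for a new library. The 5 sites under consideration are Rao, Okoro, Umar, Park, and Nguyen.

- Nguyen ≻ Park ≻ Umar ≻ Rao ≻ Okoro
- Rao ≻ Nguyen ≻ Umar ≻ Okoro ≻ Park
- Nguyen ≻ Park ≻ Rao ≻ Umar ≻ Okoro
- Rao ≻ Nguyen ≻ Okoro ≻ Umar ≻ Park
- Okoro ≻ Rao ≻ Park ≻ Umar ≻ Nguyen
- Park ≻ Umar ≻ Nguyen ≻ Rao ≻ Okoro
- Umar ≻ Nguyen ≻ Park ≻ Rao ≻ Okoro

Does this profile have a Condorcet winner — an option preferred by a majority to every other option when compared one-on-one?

Yes

Head-to-head results (7 voters total):
Rao vs Okoro: Rao wins 6–1.
Rao vs Umar: Rao wins 4–3.
Rao vs Park: Park wins 4–3.
Rao vs Nguyen: Nguyen wins 4–3.
Okoro vs Umar: Umar wins 5–2.
Okoro vs Park: Park wins 4–3.
Okoro vs Nguyen: Nguyen wins 6–1.
Umar vs Park: Park wins 4–3.
Umar vs Nguyen: Nguyen wins 4–3.
Park vs Nguyen: Nguyen wins 5–2.
Nguyen beats each rival — Rao (4–3), Okoro (6–1), Umar (4–3), Park (5–2) — so Nguyen is the Condorcet winner.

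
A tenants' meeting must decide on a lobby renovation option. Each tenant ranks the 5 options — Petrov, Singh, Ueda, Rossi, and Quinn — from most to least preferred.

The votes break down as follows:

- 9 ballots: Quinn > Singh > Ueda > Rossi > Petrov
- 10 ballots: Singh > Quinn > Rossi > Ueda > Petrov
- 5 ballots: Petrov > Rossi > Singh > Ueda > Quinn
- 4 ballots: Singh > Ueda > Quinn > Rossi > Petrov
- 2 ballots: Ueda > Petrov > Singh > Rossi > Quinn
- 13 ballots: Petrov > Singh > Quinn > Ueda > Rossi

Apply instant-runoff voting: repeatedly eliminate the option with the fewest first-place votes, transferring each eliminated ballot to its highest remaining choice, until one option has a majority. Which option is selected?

Round 1: Petrov 18, Singh 14, Quinn 9, Ueda 2, Rossi 0. Rossi has the fewest and is eliminated.
Round 2: Petrov 18, Singh 14, Quinn 9, Ueda 2. Ueda has the fewest and is eliminated.
Round 3: Petrov 20, Singh 14, Quinn 9. Quinn has the fewest and is eliminated.
Round 4: Singh 23, Petrov 20. Singh has a majority.

Singh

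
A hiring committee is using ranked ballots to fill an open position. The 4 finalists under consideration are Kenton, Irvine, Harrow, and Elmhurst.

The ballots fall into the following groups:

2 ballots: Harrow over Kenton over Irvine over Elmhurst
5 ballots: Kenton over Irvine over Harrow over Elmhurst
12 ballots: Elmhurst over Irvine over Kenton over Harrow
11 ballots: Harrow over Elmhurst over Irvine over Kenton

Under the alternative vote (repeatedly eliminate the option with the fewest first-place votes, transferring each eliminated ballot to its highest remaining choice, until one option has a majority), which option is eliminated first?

Irvine

Round 1: Harrow 13, Elmhurst 12, Kenton 5, Irvine 0. Irvine has the fewest and is eliminated.
Round 2: Harrow 13, Elmhurst 12, Kenton 5. Kenton has the fewest and is eliminated.
Round 3: Harrow 18, Elmhurst 12. Harrow has a majority.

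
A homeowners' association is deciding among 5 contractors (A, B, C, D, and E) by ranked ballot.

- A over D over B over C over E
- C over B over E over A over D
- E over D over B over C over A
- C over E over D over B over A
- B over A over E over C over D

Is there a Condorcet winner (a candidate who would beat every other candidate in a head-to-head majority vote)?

Head-to-head results (5 voters total):
A vs B: B wins 4–1.
A vs C: C wins 3–2.
A vs D: A wins 3–2.
A vs E: E wins 3–2.
B vs C: B wins 3–2.
B vs D: D wins 3–2.
B vs E: B wins 3–2.
C vs D: C wins 3–2.
C vs E: C wins 3–2.
D vs E: E wins 4–1.
No candidate beats all others: A beats D beats B beats A, a majority cycle.

No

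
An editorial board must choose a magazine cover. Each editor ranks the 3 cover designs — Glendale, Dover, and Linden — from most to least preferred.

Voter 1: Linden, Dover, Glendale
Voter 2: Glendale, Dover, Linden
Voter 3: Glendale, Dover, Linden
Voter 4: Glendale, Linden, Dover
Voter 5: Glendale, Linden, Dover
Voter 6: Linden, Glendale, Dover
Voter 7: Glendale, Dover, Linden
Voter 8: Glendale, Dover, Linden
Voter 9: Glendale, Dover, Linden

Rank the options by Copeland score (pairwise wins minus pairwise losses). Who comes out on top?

Pairwise results:
  Glendale vs Dover: Glendale wins 8–1.
  Glendale vs Linden: Glendale wins 7–2.
  Dover vs Linden: Dover wins 5–4.
Copeland scores (wins − losses):
  Glendale: 2 − 0 = 2
  Dover: 1 − 1 = 0
  Linden: 0 − 2 = -2
Glendale has the best Copeland score.

Glendale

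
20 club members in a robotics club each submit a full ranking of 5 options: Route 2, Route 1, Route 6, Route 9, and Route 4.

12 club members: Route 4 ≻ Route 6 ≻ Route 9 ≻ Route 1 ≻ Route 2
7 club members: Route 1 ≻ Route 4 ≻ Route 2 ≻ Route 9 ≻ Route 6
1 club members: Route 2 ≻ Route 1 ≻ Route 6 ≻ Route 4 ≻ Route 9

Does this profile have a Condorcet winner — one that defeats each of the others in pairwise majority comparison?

Head-to-head results (20 voters total):
Route 2 vs Route 1: Route 1 wins 19–1.
Route 2 vs Route 6: Route 6 wins 12–8.
Route 2 vs Route 9: Route 9 wins 12–8.
Route 2 vs Route 4: Route 4 wins 19–1.
Route 1 vs Route 6: Route 6 wins 12–8.
Route 1 vs Route 9: Route 9 wins 12–8.
Route 1 vs Route 4: Route 4 wins 12–8.
Route 6 vs Route 9: Route 6 wins 13–7.
Route 6 vs Route 4: Route 4 wins 19–1.
Route 9 vs Route 4: Route 4 wins 20–0.
Route 4 beats each rival — Route 2 (19–1), Route 1 (12–8), Route 6 (19–1), Route 9 (20–0) — so Route 4 is the Condorcet winner.

Yes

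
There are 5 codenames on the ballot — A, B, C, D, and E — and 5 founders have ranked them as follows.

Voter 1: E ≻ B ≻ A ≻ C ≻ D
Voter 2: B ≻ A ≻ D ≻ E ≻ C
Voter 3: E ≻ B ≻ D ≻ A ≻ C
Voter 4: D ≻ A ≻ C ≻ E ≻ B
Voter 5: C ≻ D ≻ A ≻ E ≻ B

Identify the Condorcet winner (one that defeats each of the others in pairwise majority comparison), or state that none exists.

There is no Condorcet winner

Head-to-head results (5 voters total):
A vs B: B wins 3–2.
A vs C: A wins 4–1.
A vs D: D wins 3–2.
A vs E: A wins 3–2.
B vs C: B wins 3–2.
B vs D: B wins 3–2.
B vs E: E wins 4–1.
C vs D: D wins 3–2.
C vs E: E wins 3–2.
D vs E: D wins 3–2.
No candidate beats all others: A beats E beats B beats A, a majority cycle.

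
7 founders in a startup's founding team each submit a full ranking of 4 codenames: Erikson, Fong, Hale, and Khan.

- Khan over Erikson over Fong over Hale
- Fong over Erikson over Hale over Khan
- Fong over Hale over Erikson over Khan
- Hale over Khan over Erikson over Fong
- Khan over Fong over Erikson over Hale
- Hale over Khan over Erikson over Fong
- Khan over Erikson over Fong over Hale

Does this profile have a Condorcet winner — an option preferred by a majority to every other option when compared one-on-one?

No

Head-to-head results (7 voters total):
Erikson vs Fong: Erikson wins 4–3.
Erikson vs Hale: Erikson wins 4–3.
Erikson vs Khan: Khan wins 5–2.
Fong vs Hale: Fong wins 5–2.
Fong vs Khan: Khan wins 5–2.
Hale vs Khan: Hale wins 4–3.
No candidate beats all others: Erikson beats Hale beats Khan beats Erikson, a majority cycle.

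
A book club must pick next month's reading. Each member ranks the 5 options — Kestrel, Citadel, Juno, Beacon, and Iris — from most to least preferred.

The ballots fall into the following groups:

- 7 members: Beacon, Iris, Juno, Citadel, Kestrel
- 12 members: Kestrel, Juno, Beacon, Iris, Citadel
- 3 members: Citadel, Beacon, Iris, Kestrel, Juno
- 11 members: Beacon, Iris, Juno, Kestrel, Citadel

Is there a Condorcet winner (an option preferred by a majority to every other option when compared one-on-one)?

Head-to-head results (33 voters total):
Kestrel vs Citadel: Kestrel wins 23–10.
Kestrel vs Juno: Juno wins 18–15.
Kestrel vs Beacon: Beacon wins 21–12.
Kestrel vs Iris: Iris wins 21–12.
Citadel vs Juno: Juno wins 30–3.
Citadel vs Beacon: Beacon wins 30–3.
Citadel vs Iris: Iris wins 30–3.
Juno vs Beacon: Beacon wins 21–12.
Juno vs Iris: Iris wins 21–12.
Beacon vs Iris: Beacon wins 33–0.
Beacon beats each rival — Kestrel (21–12), Citadel (30–3), Juno (21–12), Iris (33–0) — so Beacon is the Condorcet winner.

Yes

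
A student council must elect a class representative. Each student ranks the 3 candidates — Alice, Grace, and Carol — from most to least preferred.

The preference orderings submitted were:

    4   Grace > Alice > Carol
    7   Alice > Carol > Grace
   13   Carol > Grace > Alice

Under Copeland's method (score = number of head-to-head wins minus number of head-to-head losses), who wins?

Pairwise results:
  Alice vs Grace: Grace wins 17–7.
  Alice vs Carol: Carol wins 13–11.
  Grace vs Carol: Carol wins 20–4.
Copeland scores (wins − losses):
  Alice: 0 − 2 = -2
  Grace: 1 − 1 = 0
  Carol: 2 − 0 = 2
Carol has the best Copeland score.

Carol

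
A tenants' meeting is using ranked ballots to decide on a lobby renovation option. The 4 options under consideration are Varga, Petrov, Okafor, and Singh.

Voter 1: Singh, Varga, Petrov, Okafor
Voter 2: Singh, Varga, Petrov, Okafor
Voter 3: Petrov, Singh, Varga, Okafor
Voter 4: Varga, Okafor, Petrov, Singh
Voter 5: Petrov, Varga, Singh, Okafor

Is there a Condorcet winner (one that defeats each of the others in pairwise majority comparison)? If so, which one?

There is no Condorcet winner

Head-to-head results (5 voters total):
Varga vs Petrov: Varga wins 3–2.
Varga vs Okafor: Varga wins 5–0.
Varga vs Singh: Singh wins 3–2.
Petrov vs Okafor: Petrov wins 4–1.
Petrov vs Singh: Petrov wins 3–2.
Okafor vs Singh: Singh wins 4–1.
No candidate beats all others: Varga beats Petrov beats Singh beats Varga, a majority cycle.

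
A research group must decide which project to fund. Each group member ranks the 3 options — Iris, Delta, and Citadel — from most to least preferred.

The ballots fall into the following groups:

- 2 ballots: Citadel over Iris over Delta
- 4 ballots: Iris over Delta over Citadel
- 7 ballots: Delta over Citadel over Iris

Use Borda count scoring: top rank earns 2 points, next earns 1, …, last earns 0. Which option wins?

Delta

Borda scores:
  Iris: 2·1 + 4·2 + 7·0 = 10
  Delta: 2·0 + 4·1 + 7·2 = 18
  Citadel: 2·2 + 4·0 + 7·1 = 11
Delta has the highest total.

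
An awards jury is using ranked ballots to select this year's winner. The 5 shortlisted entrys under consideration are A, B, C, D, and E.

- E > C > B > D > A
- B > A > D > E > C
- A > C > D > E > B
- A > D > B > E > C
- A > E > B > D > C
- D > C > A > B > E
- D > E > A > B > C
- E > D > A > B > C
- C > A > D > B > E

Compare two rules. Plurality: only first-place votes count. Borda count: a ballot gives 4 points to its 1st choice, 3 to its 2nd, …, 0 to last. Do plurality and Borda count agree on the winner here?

Plurality first-place counts: A 3, B 1, C 1, D 2, E 2 → A.
Borda totals: A 24, B 14, C 13, D 22, E 17 → A.
The two rules agree on A.

Yes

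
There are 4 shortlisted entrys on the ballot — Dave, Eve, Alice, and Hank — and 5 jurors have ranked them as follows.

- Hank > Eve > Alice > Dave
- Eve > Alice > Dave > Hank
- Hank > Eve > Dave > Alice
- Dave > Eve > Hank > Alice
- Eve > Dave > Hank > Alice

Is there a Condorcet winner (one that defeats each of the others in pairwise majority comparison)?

Head-to-head results (5 voters total):
Dave vs Eve: Eve wins 4–1.
Dave vs Alice: Dave wins 3–2.
Dave vs Hank: Dave wins 3–2.
Eve vs Alice: Eve wins 5–0.
Eve vs Hank: Eve wins 3–2.
Alice vs Hank: Hank wins 4–1.
Eve beats each rival — Dave (4–1), Alice (5–0), Hank (3–2) — so Eve is the Condorcet winner.

Yes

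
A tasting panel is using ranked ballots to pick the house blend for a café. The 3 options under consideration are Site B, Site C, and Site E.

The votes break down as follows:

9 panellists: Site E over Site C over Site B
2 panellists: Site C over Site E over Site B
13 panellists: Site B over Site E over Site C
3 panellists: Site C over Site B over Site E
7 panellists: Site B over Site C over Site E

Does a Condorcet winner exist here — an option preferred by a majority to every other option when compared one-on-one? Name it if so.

Head-to-head results (34 voters total):
Site B vs Site C: Site B wins 20–14.
Site B vs Site E: Site B wins 23–11.
Site C vs Site E: Site E wins 22–12.
Site B beats each rival — Site C (20–14), Site E (23–11) — so Site B is the Condorcet winner.

Site B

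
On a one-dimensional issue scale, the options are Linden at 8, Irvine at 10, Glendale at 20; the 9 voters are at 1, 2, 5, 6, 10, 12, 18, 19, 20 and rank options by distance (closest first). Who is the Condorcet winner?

Irvine

With single-peaked preferences on a line, the Condorcet winner is the candidate closest to the median voter.
The median voter (position 10) is closest to Irvine at 10.
Check: Irvine vs Glendale — voters closer to Irvine: 6 of 9.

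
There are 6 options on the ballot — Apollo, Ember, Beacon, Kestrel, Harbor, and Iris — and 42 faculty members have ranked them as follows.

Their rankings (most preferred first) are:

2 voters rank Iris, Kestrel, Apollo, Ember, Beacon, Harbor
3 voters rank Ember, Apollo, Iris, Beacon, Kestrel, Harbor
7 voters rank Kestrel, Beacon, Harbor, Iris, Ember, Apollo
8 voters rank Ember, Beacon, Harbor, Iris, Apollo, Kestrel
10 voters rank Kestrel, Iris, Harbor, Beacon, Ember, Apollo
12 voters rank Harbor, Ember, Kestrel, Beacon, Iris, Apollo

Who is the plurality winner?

First-place vote totals:
  Apollo: 0
  Ember: 11
  Beacon: 0
  Kestrel: 17
  Harbor: 12
  Iris: 2
Kestrel has the most first-place votes.

Kestrel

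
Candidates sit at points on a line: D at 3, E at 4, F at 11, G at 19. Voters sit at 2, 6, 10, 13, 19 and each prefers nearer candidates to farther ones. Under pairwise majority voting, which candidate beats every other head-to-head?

With single-peaked preferences on a line, the Condorcet winner is the candidate closest to the median voter.
The median voter (position 10) is closest to F at 11.
Check: F vs E — voters closer to F: 3 of 5.

F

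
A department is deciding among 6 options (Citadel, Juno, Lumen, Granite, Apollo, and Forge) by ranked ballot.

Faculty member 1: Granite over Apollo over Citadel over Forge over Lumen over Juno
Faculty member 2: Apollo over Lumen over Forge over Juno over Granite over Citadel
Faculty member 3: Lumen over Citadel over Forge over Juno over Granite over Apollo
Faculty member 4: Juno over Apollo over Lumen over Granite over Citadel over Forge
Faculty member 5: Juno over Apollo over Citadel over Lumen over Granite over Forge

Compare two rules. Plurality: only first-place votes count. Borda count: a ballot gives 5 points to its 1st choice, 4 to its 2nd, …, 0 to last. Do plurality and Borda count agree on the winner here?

No

Plurality first-place counts: Citadel 0, Juno 2, Lumen 1, Granite 1, Apollo 1, Forge 0 → Juno.
Borda totals: Citadel 11, Juno 14, Lumen 15, Granite 10, Apollo 17, Forge 8 → Apollo.
The two rules disagree: plurality picks Juno, Borda picks Apollo.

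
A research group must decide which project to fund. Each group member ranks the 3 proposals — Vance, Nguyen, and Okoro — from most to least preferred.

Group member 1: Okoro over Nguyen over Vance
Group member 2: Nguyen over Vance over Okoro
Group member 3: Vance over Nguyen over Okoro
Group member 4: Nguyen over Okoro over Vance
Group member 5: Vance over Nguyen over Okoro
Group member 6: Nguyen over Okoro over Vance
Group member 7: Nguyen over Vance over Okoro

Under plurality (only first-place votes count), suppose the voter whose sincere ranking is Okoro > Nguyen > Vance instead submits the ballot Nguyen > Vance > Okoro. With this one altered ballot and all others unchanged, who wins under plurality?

Nguyen

First-place totals with the altered ballot: Vance 2, Nguyen 5, Okoro 0.
The winner is unchanged: still Nguyen.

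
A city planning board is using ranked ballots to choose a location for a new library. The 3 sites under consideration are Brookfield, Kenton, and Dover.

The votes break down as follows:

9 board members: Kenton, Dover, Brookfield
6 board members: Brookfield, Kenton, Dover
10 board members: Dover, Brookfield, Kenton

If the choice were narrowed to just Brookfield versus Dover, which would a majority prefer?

Dover

Ballots ranking Brookfield above Dover: 6.
Ballots ranking Dover above Brookfield: 9+10 = 19.
Dover wins the head-to-head, 19–6.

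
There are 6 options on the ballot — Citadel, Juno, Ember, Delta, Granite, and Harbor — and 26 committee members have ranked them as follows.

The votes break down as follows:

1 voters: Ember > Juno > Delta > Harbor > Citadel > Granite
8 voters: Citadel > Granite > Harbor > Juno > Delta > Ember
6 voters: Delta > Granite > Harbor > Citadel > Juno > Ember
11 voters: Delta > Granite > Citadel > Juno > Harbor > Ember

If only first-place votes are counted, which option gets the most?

Delta

First-place vote totals:
  Citadel: 8
  Juno: 0
  Ember: 1
  Delta: 17
  Granite: 0
  Harbor: 0
Delta has the most first-place votes.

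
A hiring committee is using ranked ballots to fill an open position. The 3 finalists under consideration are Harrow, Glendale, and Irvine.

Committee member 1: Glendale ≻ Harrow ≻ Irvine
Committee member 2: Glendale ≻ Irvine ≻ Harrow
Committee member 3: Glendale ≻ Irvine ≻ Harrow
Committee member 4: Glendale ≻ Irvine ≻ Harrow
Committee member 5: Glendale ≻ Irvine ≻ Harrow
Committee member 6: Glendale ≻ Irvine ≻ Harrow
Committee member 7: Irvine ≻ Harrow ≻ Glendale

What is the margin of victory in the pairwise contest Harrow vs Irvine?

5

Ballots ranking Harrow above Irvine: 1.
Ballots ranking Irvine above Harrow: 6.
Irvine wins 6–1, a margin of 5.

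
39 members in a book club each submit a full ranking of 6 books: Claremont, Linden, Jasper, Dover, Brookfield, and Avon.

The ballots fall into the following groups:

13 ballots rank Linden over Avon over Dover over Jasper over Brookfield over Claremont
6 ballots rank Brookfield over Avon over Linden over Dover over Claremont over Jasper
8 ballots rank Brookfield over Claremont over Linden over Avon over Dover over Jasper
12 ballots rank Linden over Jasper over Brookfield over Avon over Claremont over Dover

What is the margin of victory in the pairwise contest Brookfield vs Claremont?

39

Ballots ranking Brookfield above Claremont: 13+6+8+12 = 39.
Ballots ranking Claremont above Brookfield: 0.
Brookfield wins 39–0, a margin of 39.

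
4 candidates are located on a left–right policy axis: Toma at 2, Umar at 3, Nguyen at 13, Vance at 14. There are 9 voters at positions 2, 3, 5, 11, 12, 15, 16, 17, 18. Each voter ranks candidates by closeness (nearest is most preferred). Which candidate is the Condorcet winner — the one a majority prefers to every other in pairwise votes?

Nguyen

With single-peaked preferences on a line, the Condorcet winner is the candidate closest to the median voter.
The median voter (position 12) is closest to Nguyen at 13.
Check: Nguyen vs Vance — voters closer to Nguyen: 5 of 9.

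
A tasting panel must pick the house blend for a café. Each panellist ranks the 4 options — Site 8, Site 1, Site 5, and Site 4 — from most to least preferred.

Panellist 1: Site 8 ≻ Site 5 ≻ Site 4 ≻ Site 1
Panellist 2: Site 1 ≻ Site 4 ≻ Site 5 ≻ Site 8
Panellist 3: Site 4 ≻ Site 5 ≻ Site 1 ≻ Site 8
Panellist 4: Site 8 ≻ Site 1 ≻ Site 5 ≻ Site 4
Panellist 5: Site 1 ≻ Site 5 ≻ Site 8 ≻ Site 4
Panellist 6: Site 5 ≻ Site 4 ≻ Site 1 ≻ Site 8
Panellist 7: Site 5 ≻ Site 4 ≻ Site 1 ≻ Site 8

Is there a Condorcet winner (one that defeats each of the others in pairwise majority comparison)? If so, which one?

Head-to-head results (7 voters total):
Site 8 vs Site 1: Site 1 wins 5–2.
Site 8 vs Site 5: Site 5 wins 5–2.
Site 8 vs Site 4: Site 4 wins 4–3.
Site 1 vs Site 5: Site 5 wins 4–3.
Site 1 vs Site 4: Site 4 wins 4–3.
Site 5 vs Site 4: Site 5 wins 5–2.
Site 5 beats each rival — Site 8 (5–2), Site 1 (4–3), Site 4 (5–2) — so Site 5 is the Condorcet winner.

Site 5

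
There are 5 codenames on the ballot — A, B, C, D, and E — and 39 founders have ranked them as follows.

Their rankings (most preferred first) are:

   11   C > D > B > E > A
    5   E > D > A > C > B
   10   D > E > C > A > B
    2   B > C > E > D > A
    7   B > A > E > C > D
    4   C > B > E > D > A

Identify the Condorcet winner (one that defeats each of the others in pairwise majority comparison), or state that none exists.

None — there is no Condorcet winner

Head-to-head results (39 voters total):
A vs B: B wins 24–15.
A vs C: C wins 27–12.
A vs D: D wins 32–7.
A vs E: E wins 32–7.
B vs C: C wins 30–9.
B vs D: D wins 26–13.
B vs E: B wins 24–15.
C vs D: C wins 24–15.
C vs E: E wins 22–17.
D vs E: D wins 21–18.
No candidate beats all others: B beats E beats C beats B, a majority cycle.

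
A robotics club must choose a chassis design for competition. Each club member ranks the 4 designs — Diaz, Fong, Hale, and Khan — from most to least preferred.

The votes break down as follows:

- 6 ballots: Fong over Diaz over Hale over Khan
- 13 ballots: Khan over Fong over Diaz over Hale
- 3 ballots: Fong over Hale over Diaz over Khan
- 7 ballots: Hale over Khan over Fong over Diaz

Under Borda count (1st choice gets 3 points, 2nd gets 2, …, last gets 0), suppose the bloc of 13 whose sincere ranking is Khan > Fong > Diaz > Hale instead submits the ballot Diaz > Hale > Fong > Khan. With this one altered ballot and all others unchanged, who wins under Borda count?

Borda totals with the altered ballot: Diaz 54, Fong 47, Hale 59, Khan 14.
The switch changes the winner from Fong to Hale.

Hale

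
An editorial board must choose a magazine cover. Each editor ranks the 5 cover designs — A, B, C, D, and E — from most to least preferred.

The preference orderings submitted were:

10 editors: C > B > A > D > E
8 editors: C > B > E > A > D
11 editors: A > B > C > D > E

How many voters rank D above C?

0

Ballots ranking D above C: 0.
Ballots ranking C above D: 10+8+11 = 29.
So 0 of 29 voters prefer D to C.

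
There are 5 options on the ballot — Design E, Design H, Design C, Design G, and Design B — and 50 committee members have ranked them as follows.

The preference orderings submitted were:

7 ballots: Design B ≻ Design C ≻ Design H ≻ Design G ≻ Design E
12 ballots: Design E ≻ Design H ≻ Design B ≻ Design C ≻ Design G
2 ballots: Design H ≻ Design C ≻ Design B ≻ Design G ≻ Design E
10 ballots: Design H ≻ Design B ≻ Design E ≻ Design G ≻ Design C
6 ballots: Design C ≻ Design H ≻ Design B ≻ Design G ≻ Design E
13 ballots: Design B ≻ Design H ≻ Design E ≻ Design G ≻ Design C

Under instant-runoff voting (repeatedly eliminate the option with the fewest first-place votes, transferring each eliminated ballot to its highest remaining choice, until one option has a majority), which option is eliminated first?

Round 1: Design B 20, Design E 12, Design H 12, Design C 6, Design G 0. Design G has the fewest and is eliminated.
Round 2: Design B 20, Design E 12, Design H 12, Design C 6. Design C has the fewest and is eliminated.
Round 3: Design B 20, Design H 18, Design E 12. Design E has the fewest and is eliminated.
Round 4: Design H 30, Design B 20. Design H has a majority.

Design G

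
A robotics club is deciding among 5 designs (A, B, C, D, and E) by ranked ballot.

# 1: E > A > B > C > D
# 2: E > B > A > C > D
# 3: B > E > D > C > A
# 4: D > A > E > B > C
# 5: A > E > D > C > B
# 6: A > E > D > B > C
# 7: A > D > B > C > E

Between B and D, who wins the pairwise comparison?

Ballots ranking B above D: 3.
Ballots ranking D above B: 4.
D wins the head-to-head, 4–3.

D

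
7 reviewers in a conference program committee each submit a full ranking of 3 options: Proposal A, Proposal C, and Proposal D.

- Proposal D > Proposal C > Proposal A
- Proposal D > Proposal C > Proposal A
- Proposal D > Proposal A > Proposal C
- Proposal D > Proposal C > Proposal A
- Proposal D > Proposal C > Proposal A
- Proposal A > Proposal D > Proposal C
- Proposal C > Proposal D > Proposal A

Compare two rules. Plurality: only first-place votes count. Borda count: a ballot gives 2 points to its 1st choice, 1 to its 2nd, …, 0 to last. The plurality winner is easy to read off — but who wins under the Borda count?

Plurality first-place counts: Proposal A 1, Proposal C 1, Proposal D 5 → Proposal D.
Borda totals: Proposal A 3, Proposal C 6, Proposal D 12 → Proposal D.

Proposal D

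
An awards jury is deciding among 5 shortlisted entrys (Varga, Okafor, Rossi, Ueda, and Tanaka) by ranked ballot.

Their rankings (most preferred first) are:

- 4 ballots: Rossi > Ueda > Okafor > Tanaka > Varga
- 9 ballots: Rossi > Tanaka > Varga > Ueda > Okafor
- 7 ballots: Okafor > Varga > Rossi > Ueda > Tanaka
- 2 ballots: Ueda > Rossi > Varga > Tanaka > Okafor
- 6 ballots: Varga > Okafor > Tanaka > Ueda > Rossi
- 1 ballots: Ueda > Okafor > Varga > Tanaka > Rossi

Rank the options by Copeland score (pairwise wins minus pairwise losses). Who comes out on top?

Rossi

Pairwise results:
  Varga vs Okafor: Varga wins 17–12.
  Varga vs Rossi: Rossi wins 15–14.
  Varga vs Ueda: Varga wins 22–7.
  Varga vs Tanaka: Varga wins 16–13.
  Okafor vs Rossi: Rossi wins 15–14.
  Okafor vs Ueda: Ueda wins 16–13.
  Okafor vs Tanaka: Okafor wins 18–11.
  Rossi vs Ueda: Rossi wins 20–9.
  Rossi vs Tanaka: Rossi wins 22–7.
  Ueda vs Tanaka: Tanaka wins 15–14.
Copeland scores (wins − losses):
  Varga: 3 − 1 = 2
  Okafor: 1 − 3 = -2
  Rossi: 4 − 0 = 4
  Ueda: 1 − 3 = -2
  Tanaka: 1 − 3 = -2
Rossi has the best Copeland score.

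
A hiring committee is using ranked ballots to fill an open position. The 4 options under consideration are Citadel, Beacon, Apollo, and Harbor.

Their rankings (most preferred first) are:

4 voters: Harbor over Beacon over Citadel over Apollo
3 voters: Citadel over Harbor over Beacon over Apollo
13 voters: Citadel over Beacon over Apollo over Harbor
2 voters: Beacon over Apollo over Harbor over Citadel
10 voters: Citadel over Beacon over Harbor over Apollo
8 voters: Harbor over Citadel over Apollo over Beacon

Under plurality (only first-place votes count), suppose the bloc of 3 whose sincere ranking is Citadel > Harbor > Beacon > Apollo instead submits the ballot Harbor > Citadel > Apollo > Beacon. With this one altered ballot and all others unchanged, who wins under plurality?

Citadel

First-place totals with the altered ballot: Citadel 23, Beacon 2, Apollo 0, Harbor 15.
The winner is unchanged: still Citadel.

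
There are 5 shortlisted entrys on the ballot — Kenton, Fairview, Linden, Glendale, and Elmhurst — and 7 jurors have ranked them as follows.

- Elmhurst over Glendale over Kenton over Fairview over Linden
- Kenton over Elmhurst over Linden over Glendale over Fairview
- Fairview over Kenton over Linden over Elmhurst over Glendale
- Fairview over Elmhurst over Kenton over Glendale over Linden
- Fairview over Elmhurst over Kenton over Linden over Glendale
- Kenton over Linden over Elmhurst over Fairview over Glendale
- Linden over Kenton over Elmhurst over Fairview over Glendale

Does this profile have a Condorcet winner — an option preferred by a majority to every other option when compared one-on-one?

Yes

Head-to-head results (7 voters total):
Kenton vs Fairview: Kenton wins 4–3.
Kenton vs Linden: Kenton wins 6–1.
Kenton vs Glendale: Kenton wins 6–1.
Kenton vs Elmhurst: Kenton wins 4–3.
Fairview vs Linden: Fairview wins 4–3.
Fairview vs Glendale: Fairview wins 5–2.
Fairview vs Elmhurst: Elmhurst wins 4–3.
Linden vs Glendale: Linden wins 5–2.
Linden vs Elmhurst: Elmhurst wins 4–3.
Glendale vs Elmhurst: Elmhurst wins 7–0.
Kenton beats each rival — Fairview (4–3), Linden (6–1), Glendale (6–1), Elmhurst (4–3) — so Kenton is the Condorcet winner.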